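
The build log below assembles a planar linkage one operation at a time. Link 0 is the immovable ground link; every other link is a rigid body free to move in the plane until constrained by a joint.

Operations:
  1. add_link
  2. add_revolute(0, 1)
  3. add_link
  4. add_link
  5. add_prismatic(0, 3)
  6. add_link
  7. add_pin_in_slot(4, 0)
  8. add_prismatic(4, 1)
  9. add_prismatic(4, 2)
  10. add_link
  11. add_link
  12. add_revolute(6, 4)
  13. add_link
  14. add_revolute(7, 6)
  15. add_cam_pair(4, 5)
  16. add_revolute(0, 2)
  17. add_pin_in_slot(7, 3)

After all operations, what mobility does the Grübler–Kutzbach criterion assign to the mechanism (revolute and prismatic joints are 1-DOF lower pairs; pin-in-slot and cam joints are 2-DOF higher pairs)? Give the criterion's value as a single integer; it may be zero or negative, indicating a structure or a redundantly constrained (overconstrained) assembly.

M = 4

L=1 J1=0 J2=0
add link → L=2 J1=0 J2=0
R@0,1 dof=1 J1 → L=2 J1=1 J2=0
add link → L=3 J1=1 J2=0
add link → L=4 J1=1 J2=0
P@0,3 dof=1 J1 → L=4 J1=2 J2=0
add link → L=5 J1=2 J2=0
PS@4,0 dof=2 J2 → L=5 J1=2 J2=1
P@4,1 dof=1 J1 → L=5 J1=3 J2=1
P@4,2 dof=1 J1 → L=5 J1=4 J2=1
add link → L=6 J1=4 J2=1
add link → L=7 J1=4 J2=1
R@6,4 dof=1 J1 → L=7 J1=5 J2=1
add link → L=8 J1=5 J2=1
R@7,6 dof=1 J1 → L=8 J1=6 J2=1
C@4,5 dof=2 J2 → L=8 J1=6 J2=2
R@0,2 dof=1 J1 → L=8 J1=7 J2=2
PS@7,3 dof=2 J2 → L=8 J1=7 J2=3
M=3(L−1)−2J1−J2=3·7−2·7−3=4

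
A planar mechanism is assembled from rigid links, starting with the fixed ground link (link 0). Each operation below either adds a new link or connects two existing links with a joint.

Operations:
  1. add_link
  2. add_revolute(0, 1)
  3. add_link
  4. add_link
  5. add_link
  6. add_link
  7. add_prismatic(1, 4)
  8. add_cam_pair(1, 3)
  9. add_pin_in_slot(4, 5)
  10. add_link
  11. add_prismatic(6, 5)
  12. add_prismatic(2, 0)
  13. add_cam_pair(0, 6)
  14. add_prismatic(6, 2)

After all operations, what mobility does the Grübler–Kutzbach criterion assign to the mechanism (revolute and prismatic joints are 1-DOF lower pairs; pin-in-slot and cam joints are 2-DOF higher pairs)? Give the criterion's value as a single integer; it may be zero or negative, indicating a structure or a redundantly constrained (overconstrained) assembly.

M = 5

ground; <1,0,0>
#1 <2,0,0>
R:0↔1 J1 <2,1,0>
#2 <3,1,0>
#3 <4,1,0>
#4 <5,1,0>
#5 <6,1,0>
P:1↔4 J1 <6,2,0>
C:1↔3 J2 <6,2,1>
PS:4↔5 J2 <6,2,2>
#6 <7,2,2>
P:6↔5 J1 <7,3,2>
P:2↔0 J1 <7,4,2>
C:0↔6 J2 <7,4,3>
P:6↔2 J1 <7,5,3>
3×6 − 2×5 − 1×3 = 5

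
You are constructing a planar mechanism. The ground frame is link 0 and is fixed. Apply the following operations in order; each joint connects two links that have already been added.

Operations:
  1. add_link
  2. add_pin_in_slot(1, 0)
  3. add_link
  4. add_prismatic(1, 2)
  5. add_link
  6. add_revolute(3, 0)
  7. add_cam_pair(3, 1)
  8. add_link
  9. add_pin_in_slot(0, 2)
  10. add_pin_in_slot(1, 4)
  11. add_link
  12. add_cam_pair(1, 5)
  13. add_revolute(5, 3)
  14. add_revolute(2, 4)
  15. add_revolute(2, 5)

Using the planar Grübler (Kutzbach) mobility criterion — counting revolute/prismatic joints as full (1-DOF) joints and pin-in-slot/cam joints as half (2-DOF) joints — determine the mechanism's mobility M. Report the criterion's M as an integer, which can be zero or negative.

M = 0

ground; <1,0,0>
#1 <2,0,0>
PS:1↔0 J2 <2,0,1>
#2 <3,0,1>
P:1↔2 J1 <3,1,1>
#3 <4,1,1>
R:3↔0 J1 <4,2,1>
C:3↔1 J2 <4,2,2>
#4 <5,2,2>
PS:0↔2 J2 <5,2,3>
PS:1↔4 J2 <5,2,4>
#5 <6,2,4>
C:1↔5 J2 <6,2,5>
R:5↔3 J1 <6,3,5>
R:2↔4 J1 <6,4,5>
R:2↔5 J1 <6,5,5>
3×5 − 2×5 − 1×5 = 0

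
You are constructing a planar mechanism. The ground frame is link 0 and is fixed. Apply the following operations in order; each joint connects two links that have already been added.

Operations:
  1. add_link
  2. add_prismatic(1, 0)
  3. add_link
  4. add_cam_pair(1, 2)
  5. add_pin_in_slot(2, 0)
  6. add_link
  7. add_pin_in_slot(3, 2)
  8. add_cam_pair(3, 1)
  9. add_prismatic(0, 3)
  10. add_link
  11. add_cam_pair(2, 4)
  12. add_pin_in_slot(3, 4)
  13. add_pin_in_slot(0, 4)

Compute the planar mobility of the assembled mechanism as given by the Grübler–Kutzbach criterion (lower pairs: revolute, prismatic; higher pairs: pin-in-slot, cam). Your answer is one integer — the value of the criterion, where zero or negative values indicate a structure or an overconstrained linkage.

(L,J1,J2)=(1,0,0); link0 fixed
link1: (2,0,0)
P 1-0 [J1]: (2,1,0)
link2: (3,1,0)
C 1-2 [J2]: (3,1,1)
PS 2-0 [J2]: (3,1,2)
link3: (4,1,2)
PS 3-2 [J2]: (4,1,3)
C 3-1 [J2]: (4,1,4)
P 0-3 [J1]: (4,2,4)
link4: (5,2,4)
C 2-4 [J2]: (5,2,5)
PS 3-4 [J2]: (5,2,6)
PS 0-4 [J2]: (5,2,7)
Grübler: 3·4 − 2·2 − 7 = 1

M = 1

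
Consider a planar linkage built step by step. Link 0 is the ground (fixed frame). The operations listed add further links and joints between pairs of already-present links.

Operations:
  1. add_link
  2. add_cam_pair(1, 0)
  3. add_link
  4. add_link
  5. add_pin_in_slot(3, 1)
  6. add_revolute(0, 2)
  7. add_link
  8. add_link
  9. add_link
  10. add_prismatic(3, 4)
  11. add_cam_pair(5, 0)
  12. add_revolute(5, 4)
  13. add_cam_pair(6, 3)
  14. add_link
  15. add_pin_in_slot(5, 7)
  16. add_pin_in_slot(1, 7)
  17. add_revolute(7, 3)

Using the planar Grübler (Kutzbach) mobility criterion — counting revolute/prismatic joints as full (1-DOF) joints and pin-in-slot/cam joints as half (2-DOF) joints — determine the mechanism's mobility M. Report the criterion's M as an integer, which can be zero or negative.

[1;0;0] (link 0 is ground)
L+ [2;0;0]
C(1,0)∈J2 [2;0;1]
L+ [3;0;1]
L+ [4;0;1]
PS(3,1)∈J2 [4;0;2]
R(0,2)∈J1 [4;1;2]
L+ [5;1;2]
L+ [6;1;2]
L+ [7;1;2]
P(3,4)∈J1 [7;2;2]
C(5,0)∈J2 [7;2;3]
R(5,4)∈J1 [7;3;3]
C(6,3)∈J2 [7;3;4]
L+ [8;3;4]
PS(5,7)∈J2 [8;3;5]
PS(1,7)∈J2 [8;3;6]
R(7,3)∈J1 [8;4;6]
mobility = 21 − 8 − 6 = 7

M = 7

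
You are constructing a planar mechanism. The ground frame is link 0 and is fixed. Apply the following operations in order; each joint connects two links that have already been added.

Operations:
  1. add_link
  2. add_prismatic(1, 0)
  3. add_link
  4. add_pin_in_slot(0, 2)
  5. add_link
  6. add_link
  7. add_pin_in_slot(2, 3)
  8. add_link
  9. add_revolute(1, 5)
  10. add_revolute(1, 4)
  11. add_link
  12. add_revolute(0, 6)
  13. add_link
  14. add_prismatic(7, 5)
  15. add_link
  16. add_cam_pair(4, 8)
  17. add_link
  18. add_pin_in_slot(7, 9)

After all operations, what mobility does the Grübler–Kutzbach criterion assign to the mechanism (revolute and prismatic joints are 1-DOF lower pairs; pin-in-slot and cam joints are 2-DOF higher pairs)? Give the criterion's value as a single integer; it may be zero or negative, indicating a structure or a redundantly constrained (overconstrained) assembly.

L=1 J1=0 J2=0
add link → L=2 J1=0 J2=0
P@1,0 dof=1 J1 → L=2 J1=1 J2=0
add link → L=3 J1=1 J2=0
PS@0,2 dof=2 J2 → L=3 J1=1 J2=1
add link → L=4 J1=1 J2=1
add link → L=5 J1=1 J2=1
PS@2,3 dof=2 J2 → L=5 J1=1 J2=2
add link → L=6 J1=1 J2=2
R@1,5 dof=1 J1 → L=6 J1=2 J2=2
R@1,4 dof=1 J1 → L=6 J1=3 J2=2
add link → L=7 J1=3 J2=2
R@0,6 dof=1 J1 → L=7 J1=4 J2=2
add link → L=8 J1=4 J2=2
P@7,5 dof=1 J1 → L=8 J1=5 J2=2
add link → L=9 J1=5 J2=2
C@4,8 dof=2 J2 → L=9 J1=5 J2=3
add link → L=10 J1=5 J2=3
PS@7,9 dof=2 J2 → L=10 J1=5 J2=4
M=3(L−1)−2J1−J2=3·9−2·5−4=13

M = 13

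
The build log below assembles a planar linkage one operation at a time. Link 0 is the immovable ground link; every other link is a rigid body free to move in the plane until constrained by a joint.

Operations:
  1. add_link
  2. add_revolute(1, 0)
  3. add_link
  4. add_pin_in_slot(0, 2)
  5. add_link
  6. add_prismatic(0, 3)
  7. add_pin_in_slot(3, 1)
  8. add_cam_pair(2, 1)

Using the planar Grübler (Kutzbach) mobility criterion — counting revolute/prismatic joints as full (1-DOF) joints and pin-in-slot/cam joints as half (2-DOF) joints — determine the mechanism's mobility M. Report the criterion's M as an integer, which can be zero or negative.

M = 2

L=1 J1=0 J2=0
add link → L=2 J1=0 J2=0
R@1,0 dof=1 J1 → L=2 J1=1 J2=0
add link → L=3 J1=1 J2=0
PS@0,2 dof=2 J2 → L=3 J1=1 J2=1
add link → L=4 J1=1 J2=1
P@0,3 dof=1 J1 → L=4 J1=2 J2=1
PS@3,1 dof=2 J2 → L=4 J1=2 J2=2
C@2,1 dof=2 J2 → L=4 J1=2 J2=3
M=3(L−1)−2J1−J2=3·3−2·2−3=2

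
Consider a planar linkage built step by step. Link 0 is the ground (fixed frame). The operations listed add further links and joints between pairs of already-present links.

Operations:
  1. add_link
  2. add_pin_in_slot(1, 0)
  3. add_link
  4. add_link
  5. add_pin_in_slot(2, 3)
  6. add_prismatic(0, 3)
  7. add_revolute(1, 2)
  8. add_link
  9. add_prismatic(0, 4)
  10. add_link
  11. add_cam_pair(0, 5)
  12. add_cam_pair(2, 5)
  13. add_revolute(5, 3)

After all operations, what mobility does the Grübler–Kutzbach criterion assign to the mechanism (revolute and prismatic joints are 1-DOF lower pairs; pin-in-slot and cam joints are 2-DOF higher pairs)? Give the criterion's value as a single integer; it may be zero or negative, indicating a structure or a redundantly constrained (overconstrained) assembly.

ground; <1,0,0>
#1 <2,0,0>
PS:1↔0 J2 <2,0,1>
#2 <3,0,1>
#3 <4,0,1>
PS:2↔3 J2 <4,0,2>
P:0↔3 J1 <4,1,2>
R:1↔2 J1 <4,2,2>
#4 <5,2,2>
P:0↔4 J1 <5,3,2>
#5 <6,3,2>
C:0↔5 J2 <6,3,3>
C:2↔5 J2 <6,3,4>
R:5↔3 J1 <6,4,4>
3×5 − 2×4 − 1×4 = 3

M = 3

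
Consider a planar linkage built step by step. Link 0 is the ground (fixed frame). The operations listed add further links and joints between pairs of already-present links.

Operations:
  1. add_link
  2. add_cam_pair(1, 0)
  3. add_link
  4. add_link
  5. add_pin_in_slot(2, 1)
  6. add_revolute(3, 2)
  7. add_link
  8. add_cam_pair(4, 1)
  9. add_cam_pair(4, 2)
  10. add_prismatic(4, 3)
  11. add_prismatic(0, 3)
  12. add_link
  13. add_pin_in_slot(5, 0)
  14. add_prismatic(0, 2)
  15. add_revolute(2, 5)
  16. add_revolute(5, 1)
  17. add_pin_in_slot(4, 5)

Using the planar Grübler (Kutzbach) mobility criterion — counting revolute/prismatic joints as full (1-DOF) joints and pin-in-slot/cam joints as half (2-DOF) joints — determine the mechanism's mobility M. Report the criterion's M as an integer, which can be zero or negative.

M = -3

(L,J1,J2)=(1,0,0); link0 fixed
link1: (2,0,0)
C 1-0 [J2]: (2,0,1)
link2: (3,0,1)
link3: (4,0,1)
PS 2-1 [J2]: (4,0,2)
R 3-2 [J1]: (4,1,2)
link4: (5,1,2)
C 4-1 [J2]: (5,1,3)
C 4-2 [J2]: (5,1,4)
P 4-3 [J1]: (5,2,4)
P 0-3 [J1]: (5,3,4)
link5: (6,3,4)
PS 5-0 [J2]: (6,3,5)
P 0-2 [J1]: (6,4,5)
R 2-5 [J1]: (6,5,5)
R 5-1 [J1]: (6,6,5)
PS 4-5 [J2]: (6,6,6)
Grübler: 3·5 − 2·6 − 6 = -3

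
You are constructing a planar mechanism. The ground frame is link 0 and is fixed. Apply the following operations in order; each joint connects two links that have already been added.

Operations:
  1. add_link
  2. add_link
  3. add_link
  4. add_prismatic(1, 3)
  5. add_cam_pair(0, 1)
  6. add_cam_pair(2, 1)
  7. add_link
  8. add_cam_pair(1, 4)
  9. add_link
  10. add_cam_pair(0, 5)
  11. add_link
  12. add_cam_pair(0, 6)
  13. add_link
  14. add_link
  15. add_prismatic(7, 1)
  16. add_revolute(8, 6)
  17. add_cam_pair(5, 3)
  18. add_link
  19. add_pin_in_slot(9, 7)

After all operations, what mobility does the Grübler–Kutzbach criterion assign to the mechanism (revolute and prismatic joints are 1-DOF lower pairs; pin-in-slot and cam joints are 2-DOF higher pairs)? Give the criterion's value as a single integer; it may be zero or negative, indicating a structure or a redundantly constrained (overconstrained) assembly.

(L,J1,J2)=(1,0,0); link0 fixed
link1: (2,0,0)
link2: (3,0,0)
link3: (4,0,0)
P 1-3 [J1]: (4,1,0)
C 0-1 [J2]: (4,1,1)
C 2-1 [J2]: (4,1,2)
link4: (5,1,2)
C 1-4 [J2]: (5,1,3)
link5: (6,1,3)
C 0-5 [J2]: (6,1,4)
link6: (7,1,4)
C 0-6 [J2]: (7,1,5)
link7: (8,1,5)
link8: (9,1,5)
P 7-1 [J1]: (9,2,5)
R 8-6 [J1]: (9,3,5)
C 5-3 [J2]: (9,3,6)
link9: (10,3,6)
PS 9-7 [J2]: (10,3,7)
Grübler: 3·9 − 2·3 − 7 = 14

M = 14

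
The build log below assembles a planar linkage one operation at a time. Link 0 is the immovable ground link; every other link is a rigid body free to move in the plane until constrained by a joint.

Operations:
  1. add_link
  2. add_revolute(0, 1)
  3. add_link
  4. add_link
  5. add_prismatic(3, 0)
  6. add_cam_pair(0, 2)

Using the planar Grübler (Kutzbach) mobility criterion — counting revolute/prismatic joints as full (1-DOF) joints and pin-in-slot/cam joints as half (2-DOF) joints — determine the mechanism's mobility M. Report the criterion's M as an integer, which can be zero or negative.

link 0 = ground. State L|J1|J2 = 1|0|0
+link1  2|0|0
R(0,1) f=1→J1  2|1|0
+link2  3|1|0
+link3  4|1|0
P(3,0) f=1→J1  4|2|0
C(0,2) f=2→J2  4|2|1
M = 3(4−1)−2·2−1 = 9−4−1 = 4

M = 4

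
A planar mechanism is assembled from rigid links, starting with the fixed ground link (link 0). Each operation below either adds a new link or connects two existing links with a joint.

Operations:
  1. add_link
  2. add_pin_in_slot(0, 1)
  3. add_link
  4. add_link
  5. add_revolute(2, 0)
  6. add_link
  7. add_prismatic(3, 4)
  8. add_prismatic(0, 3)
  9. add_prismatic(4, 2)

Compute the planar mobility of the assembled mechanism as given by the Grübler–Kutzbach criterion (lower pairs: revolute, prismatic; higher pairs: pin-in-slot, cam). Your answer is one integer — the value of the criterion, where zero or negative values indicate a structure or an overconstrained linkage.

M = 3

(L,J1,J2)=(1,0,0); link0 fixed
link1: (2,0,0)
PS 0-1 [J2]: (2,0,1)
link2: (3,0,1)
link3: (4,0,1)
R 2-0 [J1]: (4,1,1)
link4: (5,1,1)
P 3-4 [J1]: (5,2,1)
P 0-3 [J1]: (5,3,1)
P 4-2 [J1]: (5,4,1)
Grübler: 3·4 − 2·4 − 1 = 3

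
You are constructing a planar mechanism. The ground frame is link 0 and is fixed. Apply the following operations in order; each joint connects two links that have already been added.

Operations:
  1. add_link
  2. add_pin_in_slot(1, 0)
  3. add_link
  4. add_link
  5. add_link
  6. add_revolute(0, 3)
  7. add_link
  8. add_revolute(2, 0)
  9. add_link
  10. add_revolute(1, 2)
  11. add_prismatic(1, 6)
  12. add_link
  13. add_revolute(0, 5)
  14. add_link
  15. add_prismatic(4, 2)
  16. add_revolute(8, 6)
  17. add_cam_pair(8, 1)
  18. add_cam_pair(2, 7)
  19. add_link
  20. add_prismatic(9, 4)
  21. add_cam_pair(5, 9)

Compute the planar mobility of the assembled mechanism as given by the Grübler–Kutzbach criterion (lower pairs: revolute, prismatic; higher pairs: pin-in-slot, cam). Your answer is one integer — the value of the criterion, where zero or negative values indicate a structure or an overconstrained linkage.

[1;0;0] (link 0 is ground)
L+ [2;0;0]
PS(1,0)∈J2 [2;0;1]
L+ [3;0;1]
L+ [4;0;1]
L+ [5;0;1]
R(0,3)∈J1 [5;1;1]
L+ [6;1;1]
R(2,0)∈J1 [6;2;1]
L+ [7;2;1]
R(1,2)∈J1 [7;3;1]
P(1,6)∈J1 [7;4;1]
L+ [8;4;1]
R(0,5)∈J1 [8;5;1]
L+ [9;5;1]
P(4,2)∈J1 [9;6;1]
R(8,6)∈J1 [9;7;1]
C(8,1)∈J2 [9;7;2]
C(2,7)∈J2 [9;7;3]
L+ [10;7;3]
P(9,4)∈J1 [10;8;3]
C(5,9)∈J2 [10;8;4]
mobility = 27 − 16 − 4 = 7

M = 7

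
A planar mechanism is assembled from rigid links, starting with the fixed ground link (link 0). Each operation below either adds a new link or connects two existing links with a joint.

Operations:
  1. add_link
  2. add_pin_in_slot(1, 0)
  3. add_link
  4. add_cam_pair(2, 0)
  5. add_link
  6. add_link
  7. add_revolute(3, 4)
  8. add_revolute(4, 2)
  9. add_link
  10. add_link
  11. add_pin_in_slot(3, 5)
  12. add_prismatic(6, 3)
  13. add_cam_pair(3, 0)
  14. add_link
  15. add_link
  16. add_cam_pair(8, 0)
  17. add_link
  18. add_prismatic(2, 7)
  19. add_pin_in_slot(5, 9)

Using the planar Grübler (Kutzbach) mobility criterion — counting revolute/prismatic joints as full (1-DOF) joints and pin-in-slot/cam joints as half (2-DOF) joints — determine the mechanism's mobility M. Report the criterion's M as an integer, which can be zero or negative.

(L,J1,J2)=(1,0,0); link0 fixed
link1: (2,0,0)
PS 1-0 [J2]: (2,0,1)
link2: (3,0,1)
C 2-0 [J2]: (3,0,2)
link3: (4,0,2)
link4: (5,0,2)
R 3-4 [J1]: (5,1,2)
R 4-2 [J1]: (5,2,2)
link5: (6,2,2)
link6: (7,2,2)
PS 3-5 [J2]: (7,2,3)
P 6-3 [J1]: (7,3,3)
C 3-0 [J2]: (7,3,4)
link7: (8,3,4)
link8: (9,3,4)
C 8-0 [J2]: (9,3,5)
link9: (10,3,5)
P 2-7 [J1]: (10,4,5)
PS 5-9 [J2]: (10,4,6)
Grübler: 3·9 − 2·4 − 6 = 13

M = 13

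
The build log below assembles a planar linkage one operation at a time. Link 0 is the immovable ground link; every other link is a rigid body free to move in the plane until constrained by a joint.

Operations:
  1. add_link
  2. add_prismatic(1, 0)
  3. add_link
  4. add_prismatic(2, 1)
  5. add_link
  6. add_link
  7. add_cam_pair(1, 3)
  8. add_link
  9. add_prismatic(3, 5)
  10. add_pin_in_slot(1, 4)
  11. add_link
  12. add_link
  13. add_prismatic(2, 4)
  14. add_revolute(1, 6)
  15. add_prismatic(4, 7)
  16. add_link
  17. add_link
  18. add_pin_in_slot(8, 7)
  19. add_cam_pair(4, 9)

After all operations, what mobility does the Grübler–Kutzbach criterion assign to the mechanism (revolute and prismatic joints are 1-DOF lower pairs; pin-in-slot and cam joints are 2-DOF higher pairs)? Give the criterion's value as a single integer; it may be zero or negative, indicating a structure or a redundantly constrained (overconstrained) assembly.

(L,J1,J2)=(1,0,0); link0 fixed
link1: (2,0,0)
P 1-0 [J1]: (2,1,0)
link2: (3,1,0)
P 2-1 [J1]: (3,2,0)
link3: (4,2,0)
link4: (5,2,0)
C 1-3 [J2]: (5,2,1)
link5: (6,2,1)
P 3-5 [J1]: (6,3,1)
PS 1-4 [J2]: (6,3,2)
link6: (7,3,2)
link7: (8,3,2)
P 2-4 [J1]: (8,4,2)
R 1-6 [J1]: (8,5,2)
P 4-7 [J1]: (8,6,2)
link8: (9,6,2)
link9: (10,6,2)
PS 8-7 [J2]: (10,6,3)
C 4-9 [J2]: (10,6,4)
Grübler: 3·9 − 2·6 − 4 = 11

M = 11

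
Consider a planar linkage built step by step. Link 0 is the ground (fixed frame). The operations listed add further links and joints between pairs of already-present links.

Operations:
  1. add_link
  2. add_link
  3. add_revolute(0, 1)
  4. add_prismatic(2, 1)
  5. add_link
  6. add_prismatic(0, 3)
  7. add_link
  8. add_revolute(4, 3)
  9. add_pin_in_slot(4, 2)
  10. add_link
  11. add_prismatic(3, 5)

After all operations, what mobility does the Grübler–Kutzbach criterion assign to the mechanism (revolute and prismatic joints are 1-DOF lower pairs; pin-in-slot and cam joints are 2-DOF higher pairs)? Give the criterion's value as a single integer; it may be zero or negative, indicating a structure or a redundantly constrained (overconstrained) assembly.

[1;0;0] (link 0 is ground)
L+ [2;0;0]
L+ [3;0;0]
R(0,1)∈J1 [3;1;0]
P(2,1)∈J1 [3;2;0]
L+ [4;2;0]
P(0,3)∈J1 [4;3;0]
L+ [5;3;0]
R(4,3)∈J1 [5;4;0]
PS(4,2)∈J2 [5;4;1]
L+ [6;4;1]
P(3,5)∈J1 [6;5;1]
mobility = 15 − 10 − 1 = 4

M = 4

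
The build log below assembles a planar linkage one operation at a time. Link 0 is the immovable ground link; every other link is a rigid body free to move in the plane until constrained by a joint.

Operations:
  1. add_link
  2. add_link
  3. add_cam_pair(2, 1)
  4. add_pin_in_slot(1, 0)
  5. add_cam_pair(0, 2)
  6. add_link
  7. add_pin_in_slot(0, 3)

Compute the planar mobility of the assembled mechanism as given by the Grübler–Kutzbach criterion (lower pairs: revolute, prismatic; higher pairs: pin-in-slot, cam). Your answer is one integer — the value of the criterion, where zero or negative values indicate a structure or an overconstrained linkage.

M = 5

(L,J1,J2)=(1,0,0); link0 fixed
link1: (2,0,0)
link2: (3,0,0)
C 2-1 [J2]: (3,0,1)
PS 1-0 [J2]: (3,0,2)
C 0-2 [J2]: (3,0,3)
link3: (4,0,3)
PS 0-3 [J2]: (4,0,4)
Grübler: 3·3 − 2·0 − 4 = 5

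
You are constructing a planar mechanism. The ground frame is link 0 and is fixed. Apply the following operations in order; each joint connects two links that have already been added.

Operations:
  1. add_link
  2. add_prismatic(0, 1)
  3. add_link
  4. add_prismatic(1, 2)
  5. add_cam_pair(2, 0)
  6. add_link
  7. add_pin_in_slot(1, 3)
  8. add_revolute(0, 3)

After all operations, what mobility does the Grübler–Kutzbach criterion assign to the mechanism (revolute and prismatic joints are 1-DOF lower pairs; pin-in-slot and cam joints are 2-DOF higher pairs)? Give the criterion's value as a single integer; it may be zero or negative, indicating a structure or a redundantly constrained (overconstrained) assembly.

[1;0;0] (link 0 is ground)
L+ [2;0;0]
P(0,1)∈J1 [2;1;0]
L+ [3;1;0]
P(1,2)∈J1 [3;2;0]
C(2,0)∈J2 [3;2;1]
L+ [4;2;1]
PS(1,3)∈J2 [4;2;2]
R(0,3)∈J1 [4;3;2]
mobility = 9 − 6 − 2 = 1

M = 1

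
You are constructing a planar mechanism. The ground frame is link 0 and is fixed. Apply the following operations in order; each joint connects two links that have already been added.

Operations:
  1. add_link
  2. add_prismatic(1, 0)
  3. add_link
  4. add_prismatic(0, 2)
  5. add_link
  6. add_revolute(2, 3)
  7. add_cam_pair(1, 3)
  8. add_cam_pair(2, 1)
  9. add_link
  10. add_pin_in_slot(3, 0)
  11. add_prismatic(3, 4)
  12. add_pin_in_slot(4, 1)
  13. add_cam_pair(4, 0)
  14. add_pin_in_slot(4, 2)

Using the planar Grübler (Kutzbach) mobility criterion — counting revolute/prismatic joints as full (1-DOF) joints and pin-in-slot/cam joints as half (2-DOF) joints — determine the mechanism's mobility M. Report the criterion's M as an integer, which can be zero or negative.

[1;0;0] (link 0 is ground)
L+ [2;0;0]
P(1,0)∈J1 [2;1;0]
L+ [3;1;0]
P(0,2)∈J1 [3;2;0]
L+ [4;2;0]
R(2,3)∈J1 [4;3;0]
C(1,3)∈J2 [4;3;1]
C(2,1)∈J2 [4;3;2]
L+ [5;3;2]
PS(3,0)∈J2 [5;3;3]
P(3,4)∈J1 [5;4;3]
PS(4,1)∈J2 [5;4;4]
C(4,0)∈J2 [5;4;5]
PS(4,2)∈J2 [5;4;6]
mobility = 12 − 8 − 6 = -2

M = -2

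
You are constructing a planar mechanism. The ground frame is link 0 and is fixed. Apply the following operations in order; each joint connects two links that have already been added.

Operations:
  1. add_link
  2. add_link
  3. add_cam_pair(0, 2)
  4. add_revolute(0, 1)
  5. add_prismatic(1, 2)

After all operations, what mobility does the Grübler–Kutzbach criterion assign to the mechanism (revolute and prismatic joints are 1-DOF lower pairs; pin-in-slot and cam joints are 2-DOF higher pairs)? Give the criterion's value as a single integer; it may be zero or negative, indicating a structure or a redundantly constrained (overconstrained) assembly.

M = 1

link 0 = ground. State L|J1|J2 = 1|0|0
+link1  2|0|0
+link2  3|0|0
C(0,2) f=2→J2  3|0|1
R(0,1) f=1→J1  3|1|1
P(1,2) f=1→J1  3|2|1
M = 3(3−1)−2·2−1 = 6−4−1 = 1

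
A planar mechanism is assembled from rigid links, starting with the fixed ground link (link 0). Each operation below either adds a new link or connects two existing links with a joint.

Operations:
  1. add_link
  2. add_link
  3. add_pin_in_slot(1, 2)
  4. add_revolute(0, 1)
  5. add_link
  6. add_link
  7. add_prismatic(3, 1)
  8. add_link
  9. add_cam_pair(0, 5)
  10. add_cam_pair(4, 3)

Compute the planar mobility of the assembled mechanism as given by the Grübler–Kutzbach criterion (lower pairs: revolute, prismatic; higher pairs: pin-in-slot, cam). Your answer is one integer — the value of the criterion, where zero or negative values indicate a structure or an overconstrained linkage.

link 0 = ground. State L|J1|J2 = 1|0|0
+link1  2|0|0
+link2  3|0|0
PS(1,2) f=2→J2  3|0|1
R(0,1) f=1→J1  3|1|1
+link3  4|1|1
+link4  5|1|1
P(3,1) f=1→J1  5|2|1
+link5  6|2|1
C(0,5) f=2→J2  6|2|2
C(4,3) f=2→J2  6|2|3
M = 3(6−1)−2·2−3 = 15−4−3 = 8

M = 8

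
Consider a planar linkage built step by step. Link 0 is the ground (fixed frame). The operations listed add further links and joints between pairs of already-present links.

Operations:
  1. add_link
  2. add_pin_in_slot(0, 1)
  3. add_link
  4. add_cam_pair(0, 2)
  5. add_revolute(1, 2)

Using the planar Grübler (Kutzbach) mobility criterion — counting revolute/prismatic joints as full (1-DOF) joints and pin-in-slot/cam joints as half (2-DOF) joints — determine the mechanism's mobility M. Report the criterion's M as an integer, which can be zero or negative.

link 0 = ground. State L|J1|J2 = 1|0|0
+link1  2|0|0
PS(0,1) f=2→J2  2|0|1
+link2  3|0|1
C(0,2) f=2→J2  3|0|2
R(1,2) f=1→J1  3|1|2
M = 3(3−1)−2·1−2 = 6−2−2 = 2

M = 2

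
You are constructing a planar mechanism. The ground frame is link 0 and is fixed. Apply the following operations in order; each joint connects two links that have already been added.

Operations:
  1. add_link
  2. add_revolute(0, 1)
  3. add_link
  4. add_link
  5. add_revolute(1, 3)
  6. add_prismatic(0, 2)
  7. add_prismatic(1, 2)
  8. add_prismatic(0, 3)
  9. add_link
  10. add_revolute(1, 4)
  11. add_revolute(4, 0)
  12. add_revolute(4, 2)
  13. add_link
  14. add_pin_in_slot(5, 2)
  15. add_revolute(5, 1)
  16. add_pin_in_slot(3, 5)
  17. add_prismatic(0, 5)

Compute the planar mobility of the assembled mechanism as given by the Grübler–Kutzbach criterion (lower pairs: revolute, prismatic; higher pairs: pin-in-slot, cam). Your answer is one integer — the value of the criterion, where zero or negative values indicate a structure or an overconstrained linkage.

M = -7

link 0 = ground. State L|J1|J2 = 1|0|0
+link1  2|0|0
R(0,1) f=1→J1  2|1|0
+link2  3|1|0
+link3  4|1|0
R(1,3) f=1→J1  4|2|0
P(0,2) f=1→J1  4|3|0
P(1,2) f=1→J1  4|4|0
P(0,3) f=1→J1  4|5|0
+link4  5|5|0
R(1,4) f=1→J1  5|6|0
R(4,0) f=1→J1  5|7|0
R(4,2) f=1→J1  5|8|0
+link5  6|8|0
PS(5,2) f=2→J2  6|8|1
R(5,1) f=1→J1  6|9|1
PS(3,5) f=2→J2  6|9|2
P(0,5) f=1→J1  6|10|2
M = 3(6−1)−2·10−2 = 15−20−2 = -7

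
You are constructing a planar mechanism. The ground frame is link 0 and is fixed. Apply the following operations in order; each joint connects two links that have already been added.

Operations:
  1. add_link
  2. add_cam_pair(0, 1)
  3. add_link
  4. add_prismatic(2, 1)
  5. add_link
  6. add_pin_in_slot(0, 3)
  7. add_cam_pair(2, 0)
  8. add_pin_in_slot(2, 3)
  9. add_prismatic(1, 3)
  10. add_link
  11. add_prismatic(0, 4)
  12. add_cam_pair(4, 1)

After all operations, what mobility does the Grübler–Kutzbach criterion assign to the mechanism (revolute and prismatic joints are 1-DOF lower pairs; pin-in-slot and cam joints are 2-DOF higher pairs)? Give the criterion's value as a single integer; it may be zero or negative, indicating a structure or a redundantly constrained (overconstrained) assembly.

M = 1

ground; <1,0,0>
#1 <2,0,0>
C:0↔1 J2 <2,0,1>
#2 <3,0,1>
P:2↔1 J1 <3,1,1>
#3 <4,1,1>
PS:0↔3 J2 <4,1,2>
C:2↔0 J2 <4,1,3>
PS:2↔3 J2 <4,1,4>
P:1↔3 J1 <4,2,4>
#4 <5,2,4>
P:0↔4 J1 <5,3,4>
C:4↔1 J2 <5,3,5>
3×4 − 2×3 − 1×5 = 1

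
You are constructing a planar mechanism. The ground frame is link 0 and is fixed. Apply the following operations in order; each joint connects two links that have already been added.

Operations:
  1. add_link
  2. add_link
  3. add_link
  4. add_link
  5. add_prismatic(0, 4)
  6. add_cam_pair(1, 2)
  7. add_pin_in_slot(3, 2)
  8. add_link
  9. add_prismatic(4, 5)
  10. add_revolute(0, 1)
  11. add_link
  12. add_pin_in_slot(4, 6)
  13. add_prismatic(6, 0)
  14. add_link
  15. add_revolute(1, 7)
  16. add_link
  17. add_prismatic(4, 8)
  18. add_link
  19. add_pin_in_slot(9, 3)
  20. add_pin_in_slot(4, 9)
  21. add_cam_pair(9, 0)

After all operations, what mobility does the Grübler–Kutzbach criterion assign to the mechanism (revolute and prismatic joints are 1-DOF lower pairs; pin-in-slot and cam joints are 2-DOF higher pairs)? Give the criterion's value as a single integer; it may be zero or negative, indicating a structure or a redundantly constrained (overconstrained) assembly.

link 0 = ground. State L|J1|J2 = 1|0|0
+link1  2|0|0
+link2  3|0|0
+link3  4|0|0
+link4  5|0|0
P(0,4) f=1→J1  5|1|0
C(1,2) f=2→J2  5|1|1
PS(3,2) f=2→J2  5|1|2
+link5  6|1|2
P(4,5) f=1→J1  6|2|2
R(0,1) f=1→J1  6|3|2
+link6  7|3|2
PS(4,6) f=2→J2  7|3|3
P(6,0) f=1→J1  7|4|3
+link7  8|4|3
R(1,7) f=1→J1  8|5|3
+link8  9|5|3
P(4,8) f=1→J1  9|6|3
+link9  10|6|3
PS(9,3) f=2→J2  10|6|4
PS(4,9) f=2→J2  10|6|5
C(9,0) f=2→J2  10|6|6
M = 3(10−1)−2·6−6 = 27−12−6 = 9

M = 9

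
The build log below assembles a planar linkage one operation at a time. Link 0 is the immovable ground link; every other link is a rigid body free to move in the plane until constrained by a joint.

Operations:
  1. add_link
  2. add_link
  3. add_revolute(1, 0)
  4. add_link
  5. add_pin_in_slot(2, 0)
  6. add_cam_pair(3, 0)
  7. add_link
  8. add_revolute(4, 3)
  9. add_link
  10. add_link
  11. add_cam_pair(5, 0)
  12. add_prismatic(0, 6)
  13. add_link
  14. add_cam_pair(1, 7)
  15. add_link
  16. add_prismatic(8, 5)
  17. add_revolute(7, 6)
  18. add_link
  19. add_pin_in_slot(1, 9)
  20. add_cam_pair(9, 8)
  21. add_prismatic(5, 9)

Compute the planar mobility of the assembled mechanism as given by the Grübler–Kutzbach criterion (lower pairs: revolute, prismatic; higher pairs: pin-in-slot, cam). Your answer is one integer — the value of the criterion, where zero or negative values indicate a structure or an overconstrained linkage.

M = 9

[1;0;0] (link 0 is ground)
L+ [2;0;0]
L+ [3;0;0]
R(1,0)∈J1 [3;1;0]
L+ [4;1;0]
PS(2,0)∈J2 [4;1;1]
C(3,0)∈J2 [4;1;2]
L+ [5;1;2]
R(4,3)∈J1 [5;2;2]
L+ [6;2;2]
L+ [7;2;2]
C(5,0)∈J2 [7;2;3]
P(0,6)∈J1 [7;3;3]
L+ [8;3;3]
C(1,7)∈J2 [8;3;4]
L+ [9;3;4]
P(8,5)∈J1 [9;4;4]
R(7,6)∈J1 [9;5;4]
L+ [10;5;4]
PS(1,9)∈J2 [10;5;5]
C(9,8)∈J2 [10;5;6]
P(5,9)∈J1 [10;6;6]
mobility = 27 − 12 − 6 = 9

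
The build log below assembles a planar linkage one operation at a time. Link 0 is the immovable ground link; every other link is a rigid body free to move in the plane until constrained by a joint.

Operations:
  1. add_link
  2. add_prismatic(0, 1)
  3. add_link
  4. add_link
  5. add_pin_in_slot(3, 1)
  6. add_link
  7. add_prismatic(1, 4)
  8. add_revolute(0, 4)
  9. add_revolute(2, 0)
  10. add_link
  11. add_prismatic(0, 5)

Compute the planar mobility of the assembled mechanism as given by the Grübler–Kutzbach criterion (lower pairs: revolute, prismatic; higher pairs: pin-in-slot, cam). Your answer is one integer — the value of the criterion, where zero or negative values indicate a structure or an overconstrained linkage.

ground; <1,0,0>
#1 <2,0,0>
P:0↔1 J1 <2,1,0>
#2 <3,1,0>
#3 <4,1,0>
PS:3↔1 J2 <4,1,1>
#4 <5,1,1>
P:1↔4 J1 <5,2,1>
R:0↔4 J1 <5,3,1>
R:2↔0 J1 <5,4,1>
#5 <6,4,1>
P:0↔5 J1 <6,5,1>
3×5 − 2×5 − 1×1 = 4

M = 4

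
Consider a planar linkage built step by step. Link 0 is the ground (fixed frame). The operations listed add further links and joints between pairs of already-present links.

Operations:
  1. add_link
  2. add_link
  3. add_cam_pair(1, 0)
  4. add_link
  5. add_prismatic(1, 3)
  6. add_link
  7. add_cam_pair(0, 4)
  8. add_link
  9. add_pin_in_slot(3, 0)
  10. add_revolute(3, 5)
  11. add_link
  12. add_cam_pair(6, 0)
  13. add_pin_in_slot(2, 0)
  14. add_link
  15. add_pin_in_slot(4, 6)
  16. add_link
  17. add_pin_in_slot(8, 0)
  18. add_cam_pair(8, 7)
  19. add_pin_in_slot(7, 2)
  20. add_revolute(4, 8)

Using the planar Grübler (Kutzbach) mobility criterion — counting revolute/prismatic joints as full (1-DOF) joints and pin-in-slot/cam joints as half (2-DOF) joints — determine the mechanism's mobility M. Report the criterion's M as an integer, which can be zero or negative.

(L,J1,J2)=(1,0,0); link0 fixed
link1: (2,0,0)
link2: (3,0,0)
C 1-0 [J2]: (3,0,1)
link3: (4,0,1)
P 1-3 [J1]: (4,1,1)
link4: (5,1,1)
C 0-4 [J2]: (5,1,2)
link5: (6,1,2)
PS 3-0 [J2]: (6,1,3)
R 3-5 [J1]: (6,2,3)
link6: (7,2,3)
C 6-0 [J2]: (7,2,4)
PS 2-0 [J2]: (7,2,5)
link7: (8,2,5)
PS 4-6 [J2]: (8,2,6)
link8: (9,2,6)
PS 8-0 [J2]: (9,2,7)
C 8-7 [J2]: (9,2,8)
PS 7-2 [J2]: (9,2,9)
R 4-8 [J1]: (9,3,9)
Grübler: 3·8 − 2·3 − 9 = 9

M = 9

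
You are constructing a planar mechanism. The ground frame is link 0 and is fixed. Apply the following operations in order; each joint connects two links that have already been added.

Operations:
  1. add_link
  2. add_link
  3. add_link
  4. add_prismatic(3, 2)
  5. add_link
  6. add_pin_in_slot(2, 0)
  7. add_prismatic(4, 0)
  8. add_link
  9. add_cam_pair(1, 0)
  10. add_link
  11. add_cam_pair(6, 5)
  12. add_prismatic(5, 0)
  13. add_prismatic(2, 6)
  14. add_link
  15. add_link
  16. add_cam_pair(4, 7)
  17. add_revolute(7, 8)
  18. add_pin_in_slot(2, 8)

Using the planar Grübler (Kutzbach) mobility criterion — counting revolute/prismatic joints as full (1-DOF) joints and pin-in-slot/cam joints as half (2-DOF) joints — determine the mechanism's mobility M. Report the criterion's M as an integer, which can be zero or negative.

(L,J1,J2)=(1,0,0); link0 fixed
link1: (2,0,0)
link2: (3,0,0)
link3: (4,0,0)
P 3-2 [J1]: (4,1,0)
link4: (5,1,0)
PS 2-0 [J2]: (5,1,1)
P 4-0 [J1]: (5,2,1)
link5: (6,2,1)
C 1-0 [J2]: (6,2,2)
link6: (7,2,2)
C 6-5 [J2]: (7,2,3)
P 5-0 [J1]: (7,3,3)
P 2-6 [J1]: (7,4,3)
link7: (8,4,3)
link8: (9,4,3)
C 4-7 [J2]: (9,4,4)
R 7-8 [J1]: (9,5,4)
PS 2-8 [J2]: (9,5,5)
Grübler: 3·8 − 2·5 − 5 = 9

M = 9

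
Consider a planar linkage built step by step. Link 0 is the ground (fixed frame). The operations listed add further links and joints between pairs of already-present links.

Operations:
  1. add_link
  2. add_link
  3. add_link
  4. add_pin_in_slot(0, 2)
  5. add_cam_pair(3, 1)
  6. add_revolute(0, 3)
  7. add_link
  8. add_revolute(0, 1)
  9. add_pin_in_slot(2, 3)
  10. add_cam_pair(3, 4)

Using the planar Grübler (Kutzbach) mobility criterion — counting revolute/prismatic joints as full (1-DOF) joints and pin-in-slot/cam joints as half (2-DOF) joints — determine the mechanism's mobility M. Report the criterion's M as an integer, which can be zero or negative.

M = 4

ground; <1,0,0>
#1 <2,0,0>
#2 <3,0,0>
#3 <4,0,0>
PS:0↔2 J2 <4,0,1>
C:3↔1 J2 <4,0,2>
R:0↔3 J1 <4,1,2>
#4 <5,1,2>
R:0↔1 J1 <5,2,2>
PS:2↔3 J2 <5,2,3>
C:3↔4 J2 <5,2,4>
3×4 − 2×2 − 1×4 = 4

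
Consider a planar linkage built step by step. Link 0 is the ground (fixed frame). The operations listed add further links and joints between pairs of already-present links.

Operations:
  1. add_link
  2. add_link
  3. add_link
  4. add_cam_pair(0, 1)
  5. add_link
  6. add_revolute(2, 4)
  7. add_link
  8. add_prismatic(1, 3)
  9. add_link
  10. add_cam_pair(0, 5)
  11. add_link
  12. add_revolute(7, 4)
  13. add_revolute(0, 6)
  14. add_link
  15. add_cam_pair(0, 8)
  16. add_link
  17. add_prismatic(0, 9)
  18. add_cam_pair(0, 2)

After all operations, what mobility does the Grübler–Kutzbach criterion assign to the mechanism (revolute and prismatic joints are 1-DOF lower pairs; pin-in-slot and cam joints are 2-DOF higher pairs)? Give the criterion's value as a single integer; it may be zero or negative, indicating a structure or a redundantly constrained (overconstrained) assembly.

link 0 = ground. State L|J1|J2 = 1|0|0
+link1  2|0|0
+link2  3|0|0
+link3  4|0|0
C(0,1) f=2→J2  4|0|1
+link4  5|0|1
R(2,4) f=1→J1  5|1|1
+link5  6|1|1
P(1,3) f=1→J1  6|2|1
+link6  7|2|1
C(0,5) f=2→J2  7|2|2
+link7  8|2|2
R(7,4) f=1→J1  8|3|2
R(0,6) f=1→J1  8|4|2
+link8  9|4|2
C(0,8) f=2→J2  9|4|3
+link9  10|4|3
P(0,9) f=1→J1  10|5|3
C(0,2) f=2→J2  10|5|4
M = 3(10−1)−2·5−4 = 27−10−4 = 13

M = 13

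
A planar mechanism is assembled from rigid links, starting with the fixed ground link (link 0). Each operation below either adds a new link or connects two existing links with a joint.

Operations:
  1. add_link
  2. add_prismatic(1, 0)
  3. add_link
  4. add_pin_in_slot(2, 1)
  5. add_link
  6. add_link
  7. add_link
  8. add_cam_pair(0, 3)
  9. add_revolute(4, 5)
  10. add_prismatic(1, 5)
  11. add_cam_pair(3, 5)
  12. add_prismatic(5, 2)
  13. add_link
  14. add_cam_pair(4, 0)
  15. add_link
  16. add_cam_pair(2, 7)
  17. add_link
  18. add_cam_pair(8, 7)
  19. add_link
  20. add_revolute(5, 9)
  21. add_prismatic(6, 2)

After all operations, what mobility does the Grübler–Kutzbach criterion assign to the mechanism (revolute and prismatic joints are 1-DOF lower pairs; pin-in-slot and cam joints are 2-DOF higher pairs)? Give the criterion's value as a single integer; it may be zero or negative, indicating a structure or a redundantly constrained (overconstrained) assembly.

M = 9

[1;0;0] (link 0 is ground)
L+ [2;0;0]
P(1,0)∈J1 [2;1;0]
L+ [3;1;0]
PS(2,1)∈J2 [3;1;1]
L+ [4;1;1]
L+ [5;1;1]
L+ [6;1;1]
C(0,3)∈J2 [6;1;2]
R(4,5)∈J1 [6;2;2]
P(1,5)∈J1 [6;3;2]
C(3,5)∈J2 [6;3;3]
P(5,2)∈J1 [6;4;3]
L+ [7;4;3]
C(4,0)∈J2 [7;4;4]
L+ [8;4;4]
C(2,7)∈J2 [8;4;5]
L+ [9;4;5]
C(8,7)∈J2 [9;4;6]
L+ [10;4;6]
R(5,9)∈J1 [10;5;6]
P(6,2)∈J1 [10;6;6]
mobility = 27 − 12 − 6 = 9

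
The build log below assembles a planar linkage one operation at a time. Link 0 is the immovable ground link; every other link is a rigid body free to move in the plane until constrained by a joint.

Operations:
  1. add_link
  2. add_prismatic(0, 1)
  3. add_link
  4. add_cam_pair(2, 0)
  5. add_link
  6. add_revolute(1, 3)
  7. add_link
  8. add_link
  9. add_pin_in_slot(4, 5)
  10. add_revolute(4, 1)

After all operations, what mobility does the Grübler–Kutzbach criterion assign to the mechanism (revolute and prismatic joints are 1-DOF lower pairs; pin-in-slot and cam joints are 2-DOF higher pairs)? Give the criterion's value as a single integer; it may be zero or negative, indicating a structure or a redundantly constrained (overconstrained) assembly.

M = 7

L=1 J1=0 J2=0
add link → L=2 J1=0 J2=0
P@0,1 dof=1 J1 → L=2 J1=1 J2=0
add link → L=3 J1=1 J2=0
C@2,0 dof=2 J2 → L=3 J1=1 J2=1
add link → L=4 J1=1 J2=1
R@1,3 dof=1 J1 → L=4 J1=2 J2=1
add link → L=5 J1=2 J2=1
add link → L=6 J1=2 J2=1
PS@4,5 dof=2 J2 → L=6 J1=2 J2=2
R@4,1 dof=1 J1 → L=6 J1=3 J2=2
M=3(L−1)−2J1−J2=3·5−2·3−2=7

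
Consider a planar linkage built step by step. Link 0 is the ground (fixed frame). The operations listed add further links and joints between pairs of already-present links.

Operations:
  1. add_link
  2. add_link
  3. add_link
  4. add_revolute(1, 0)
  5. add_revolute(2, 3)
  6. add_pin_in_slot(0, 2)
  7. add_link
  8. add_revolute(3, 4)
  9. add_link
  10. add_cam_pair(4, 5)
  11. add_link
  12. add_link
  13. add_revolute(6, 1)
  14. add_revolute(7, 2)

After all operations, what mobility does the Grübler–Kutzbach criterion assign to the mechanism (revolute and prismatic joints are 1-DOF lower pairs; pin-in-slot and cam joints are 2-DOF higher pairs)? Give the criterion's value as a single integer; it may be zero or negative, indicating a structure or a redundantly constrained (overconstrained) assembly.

L=1 J1=0 J2=0
add link → L=2 J1=0 J2=0
add link → L=3 J1=0 J2=0
add link → L=4 J1=0 J2=0
R@1,0 dof=1 J1 → L=4 J1=1 J2=0
R@2,3 dof=1 J1 → L=4 J1=2 J2=0
PS@0,2 dof=2 J2 → L=4 J1=2 J2=1
add link → L=5 J1=2 J2=1
R@3,4 dof=1 J1 → L=5 J1=3 J2=1
add link → L=6 J1=3 J2=1
C@4,5 dof=2 J2 → L=6 J1=3 J2=2
add link → L=7 J1=3 J2=2
add link → L=8 J1=3 J2=2
R@6,1 dof=1 J1 → L=8 J1=4 J2=2
R@7,2 dof=1 J1 → L=8 J1=5 J2=2
M=3(L−1)−2J1−J2=3·7−2·5−2=9

M = 9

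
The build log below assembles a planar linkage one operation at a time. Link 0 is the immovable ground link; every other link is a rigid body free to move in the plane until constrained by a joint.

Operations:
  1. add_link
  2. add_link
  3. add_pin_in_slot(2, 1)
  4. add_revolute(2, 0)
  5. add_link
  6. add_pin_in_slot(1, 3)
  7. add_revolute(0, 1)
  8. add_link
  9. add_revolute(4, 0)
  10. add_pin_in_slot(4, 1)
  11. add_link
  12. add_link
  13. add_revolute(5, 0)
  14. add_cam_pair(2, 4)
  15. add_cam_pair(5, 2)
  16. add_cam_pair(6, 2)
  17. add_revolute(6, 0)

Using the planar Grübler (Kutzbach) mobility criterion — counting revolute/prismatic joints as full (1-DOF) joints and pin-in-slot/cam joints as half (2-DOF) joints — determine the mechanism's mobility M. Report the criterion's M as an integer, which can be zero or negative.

M = 2

(L,J1,J2)=(1,0,0); link0 fixed
link1: (2,0,0)
link2: (3,0,0)
PS 2-1 [J2]: (3,0,1)
R 2-0 [J1]: (3,1,1)
link3: (4,1,1)
PS 1-3 [J2]: (4,1,2)
R 0-1 [J1]: (4,2,2)
link4: (5,2,2)
R 4-0 [J1]: (5,3,2)
PS 4-1 [J2]: (5,3,3)
link5: (6,3,3)
link6: (7,3,3)
R 5-0 [J1]: (7,4,3)
C 2-4 [J2]: (7,4,4)
C 5-2 [J2]: (7,4,5)
C 6-2 [J2]: (7,4,6)
R 6-0 [J1]: (7,5,6)
Grübler: 3·6 − 2·5 − 6 = 2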